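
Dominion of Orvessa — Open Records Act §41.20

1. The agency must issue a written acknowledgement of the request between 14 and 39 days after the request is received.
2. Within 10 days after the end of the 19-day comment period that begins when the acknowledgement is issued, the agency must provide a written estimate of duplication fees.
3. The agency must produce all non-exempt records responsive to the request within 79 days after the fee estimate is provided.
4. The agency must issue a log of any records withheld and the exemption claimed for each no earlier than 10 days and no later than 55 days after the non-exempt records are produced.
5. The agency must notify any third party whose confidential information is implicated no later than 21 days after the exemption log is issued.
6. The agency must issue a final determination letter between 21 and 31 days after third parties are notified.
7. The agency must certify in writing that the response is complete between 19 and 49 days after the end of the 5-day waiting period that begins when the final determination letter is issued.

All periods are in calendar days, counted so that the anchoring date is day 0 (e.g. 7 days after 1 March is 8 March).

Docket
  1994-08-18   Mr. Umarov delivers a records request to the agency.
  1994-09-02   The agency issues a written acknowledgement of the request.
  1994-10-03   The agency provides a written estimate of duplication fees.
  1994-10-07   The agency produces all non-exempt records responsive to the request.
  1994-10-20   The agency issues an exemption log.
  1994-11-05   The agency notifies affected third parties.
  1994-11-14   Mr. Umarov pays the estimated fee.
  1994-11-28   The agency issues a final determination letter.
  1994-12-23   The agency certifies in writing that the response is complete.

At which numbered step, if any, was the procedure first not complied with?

Step 1 — 14 and 39 days from 1994-08-18 (when the request is received) are 1994-09-01 and 1994-09-26 respectively; 1994-09-02 falls inside that range.
Step 2 — counting 10 days from 1994-09-21 (end of the 19-day comment period, which began when the acknowledgement is issued on 1994-09-02) gives a deadline of 1994-10-01; done 1994-10-03 — 2 days late.
The analysis stops there.

Step 2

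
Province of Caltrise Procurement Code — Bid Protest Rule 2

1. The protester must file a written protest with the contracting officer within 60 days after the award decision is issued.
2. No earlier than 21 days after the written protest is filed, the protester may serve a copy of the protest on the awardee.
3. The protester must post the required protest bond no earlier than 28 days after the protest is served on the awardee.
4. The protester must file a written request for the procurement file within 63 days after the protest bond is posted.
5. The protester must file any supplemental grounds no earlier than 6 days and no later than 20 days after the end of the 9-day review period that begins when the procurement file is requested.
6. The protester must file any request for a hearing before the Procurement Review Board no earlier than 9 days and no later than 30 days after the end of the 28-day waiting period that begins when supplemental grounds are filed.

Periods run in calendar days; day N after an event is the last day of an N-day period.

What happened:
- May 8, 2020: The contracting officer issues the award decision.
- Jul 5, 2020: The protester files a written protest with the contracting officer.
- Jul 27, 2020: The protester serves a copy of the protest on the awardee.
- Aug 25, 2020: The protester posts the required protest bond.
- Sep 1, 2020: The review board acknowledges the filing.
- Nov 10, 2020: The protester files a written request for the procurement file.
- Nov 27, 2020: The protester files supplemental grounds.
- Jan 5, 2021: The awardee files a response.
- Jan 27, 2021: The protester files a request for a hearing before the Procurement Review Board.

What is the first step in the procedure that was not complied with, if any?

(1) due by May 8, 2020 + 60 days = Jul 7, 2020; Jul 5, 2020 is within that limit.
(2) permitted from Jul 5, 2020 + 21 days = Jul 26, 2020 onward; Jul 27, 2020 is on or after that date.
(3) permitted from Jul 27, 2020 + 28 days = Aug 24, 2020 onward; Aug 25, 2020 is on or after that date.
(4) due by Aug 25, 2020 + 63 days = Oct 27, 2020; done Nov 10, 2020 — 14 days late.

Step 4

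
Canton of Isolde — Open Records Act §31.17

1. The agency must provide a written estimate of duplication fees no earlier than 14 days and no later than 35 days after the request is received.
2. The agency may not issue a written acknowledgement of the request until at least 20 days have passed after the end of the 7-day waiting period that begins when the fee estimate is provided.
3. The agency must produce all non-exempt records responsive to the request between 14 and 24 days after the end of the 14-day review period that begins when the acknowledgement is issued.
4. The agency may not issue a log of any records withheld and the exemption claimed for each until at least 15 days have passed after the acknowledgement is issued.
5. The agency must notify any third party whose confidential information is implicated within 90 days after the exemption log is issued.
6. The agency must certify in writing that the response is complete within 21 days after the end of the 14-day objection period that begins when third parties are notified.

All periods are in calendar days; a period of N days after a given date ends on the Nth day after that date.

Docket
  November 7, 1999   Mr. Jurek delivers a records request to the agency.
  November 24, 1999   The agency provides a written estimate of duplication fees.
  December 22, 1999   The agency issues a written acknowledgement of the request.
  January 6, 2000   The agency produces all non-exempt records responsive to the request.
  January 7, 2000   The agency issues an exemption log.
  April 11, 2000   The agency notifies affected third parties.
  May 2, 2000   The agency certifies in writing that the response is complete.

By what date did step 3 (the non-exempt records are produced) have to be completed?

January 29, 2000

The acknowledgement is issued on December 22, 1999; the 14-day review period therefore ends January 5, 2000, and step 3 runs from that date. The window is 14–24 days after January 5, 2000; it closes on January 29, 2000.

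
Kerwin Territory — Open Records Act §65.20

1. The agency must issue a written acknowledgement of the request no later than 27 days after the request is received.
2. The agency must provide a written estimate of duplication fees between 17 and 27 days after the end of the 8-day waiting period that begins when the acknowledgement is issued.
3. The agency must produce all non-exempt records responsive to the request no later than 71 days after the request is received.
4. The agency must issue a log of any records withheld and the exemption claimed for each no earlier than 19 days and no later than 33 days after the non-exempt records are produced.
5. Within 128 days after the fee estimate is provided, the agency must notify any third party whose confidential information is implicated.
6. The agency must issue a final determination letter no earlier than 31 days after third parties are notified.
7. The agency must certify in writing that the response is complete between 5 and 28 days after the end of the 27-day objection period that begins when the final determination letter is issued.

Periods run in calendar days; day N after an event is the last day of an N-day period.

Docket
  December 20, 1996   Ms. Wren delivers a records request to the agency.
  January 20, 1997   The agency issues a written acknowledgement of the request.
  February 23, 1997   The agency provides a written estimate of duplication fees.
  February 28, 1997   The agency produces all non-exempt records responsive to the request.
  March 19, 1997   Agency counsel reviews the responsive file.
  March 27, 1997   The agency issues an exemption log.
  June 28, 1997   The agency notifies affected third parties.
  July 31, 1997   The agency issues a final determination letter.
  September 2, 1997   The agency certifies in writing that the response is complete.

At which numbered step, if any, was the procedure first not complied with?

Step 1 — counting 27 days from December 20, 1996 (when the request is received) gives a deadline of January 16, 1997; January 20, 1997 misses that deadline by 4 days.

Step 1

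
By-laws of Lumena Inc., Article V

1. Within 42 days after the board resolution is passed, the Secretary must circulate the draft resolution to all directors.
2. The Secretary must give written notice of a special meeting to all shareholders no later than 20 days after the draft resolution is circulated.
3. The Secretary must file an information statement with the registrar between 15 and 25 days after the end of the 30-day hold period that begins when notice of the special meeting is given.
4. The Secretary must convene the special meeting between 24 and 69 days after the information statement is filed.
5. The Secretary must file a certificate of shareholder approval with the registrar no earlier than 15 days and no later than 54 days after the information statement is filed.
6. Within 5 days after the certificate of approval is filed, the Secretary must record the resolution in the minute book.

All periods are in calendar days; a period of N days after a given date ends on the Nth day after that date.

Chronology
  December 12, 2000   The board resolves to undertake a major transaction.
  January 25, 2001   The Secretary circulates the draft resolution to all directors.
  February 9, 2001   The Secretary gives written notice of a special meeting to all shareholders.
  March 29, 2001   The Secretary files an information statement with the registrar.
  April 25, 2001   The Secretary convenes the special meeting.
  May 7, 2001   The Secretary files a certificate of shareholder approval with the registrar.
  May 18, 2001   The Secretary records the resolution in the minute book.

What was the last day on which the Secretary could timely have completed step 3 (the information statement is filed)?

April 5, 2001

Notice of the special meeting is given on February 9, 2001; the 30-day hold period therefore ends March 11, 2001, and step 3 runs from that date. The window is 15–25 days after March 11, 2001; it closes on April 5, 2001.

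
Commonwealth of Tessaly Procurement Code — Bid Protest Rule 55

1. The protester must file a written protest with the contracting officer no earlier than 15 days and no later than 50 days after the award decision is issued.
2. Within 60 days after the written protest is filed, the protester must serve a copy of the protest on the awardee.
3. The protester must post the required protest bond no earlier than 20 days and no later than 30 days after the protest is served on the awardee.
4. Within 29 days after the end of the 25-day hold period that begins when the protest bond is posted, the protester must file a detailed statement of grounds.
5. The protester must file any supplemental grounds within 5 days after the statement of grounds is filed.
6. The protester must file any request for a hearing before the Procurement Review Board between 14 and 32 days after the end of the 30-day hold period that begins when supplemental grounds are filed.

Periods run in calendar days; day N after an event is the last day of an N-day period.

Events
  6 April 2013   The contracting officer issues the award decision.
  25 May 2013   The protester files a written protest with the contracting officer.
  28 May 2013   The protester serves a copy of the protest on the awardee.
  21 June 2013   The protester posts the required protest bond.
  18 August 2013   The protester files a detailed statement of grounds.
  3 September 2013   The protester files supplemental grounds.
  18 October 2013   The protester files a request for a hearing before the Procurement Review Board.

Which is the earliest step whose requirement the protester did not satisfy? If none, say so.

Step 4

Step 1 — 15 and 50 days from 6 April 2013 (when the award decision is issued) are 21 April 2013 and 26 May 2013 respectively; 25 May 2013 falls inside that range.
Step 2 — counting 60 days from 25 May 2013 (when the written protest is filed) gives a deadline of 24 July 2013; completed 28 May 2013, before the deadline.
Step 3 — 20 and 30 days from 28 May 2013 (when the protest is served on the awardee) are 17 June 2013 and 27 June 2013 respectively; 21 June 2013 falls inside that range.
Step 4 — counting 29 days from 16 July 2013 (end of the 25-day hold period, which began when the protest bond is posted on 21 June 2013) gives a deadline of 14 August 2013; 18 August 2013 misses that deadline by 4 days.
The procedure was therefore not followed at step 4.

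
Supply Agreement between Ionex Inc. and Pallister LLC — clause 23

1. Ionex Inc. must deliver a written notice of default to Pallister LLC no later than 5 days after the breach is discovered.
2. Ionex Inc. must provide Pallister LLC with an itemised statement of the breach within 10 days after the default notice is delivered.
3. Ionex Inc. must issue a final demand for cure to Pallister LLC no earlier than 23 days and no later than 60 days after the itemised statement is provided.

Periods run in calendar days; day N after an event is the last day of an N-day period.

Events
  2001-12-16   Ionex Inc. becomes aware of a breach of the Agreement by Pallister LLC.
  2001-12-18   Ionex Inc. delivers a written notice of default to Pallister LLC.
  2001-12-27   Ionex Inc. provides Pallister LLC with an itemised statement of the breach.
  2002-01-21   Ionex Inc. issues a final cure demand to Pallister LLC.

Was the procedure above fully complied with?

Yes

(1) due by 2001-12-16 + 5 days = 2001-12-21; done 2001-12-18 — timely.
(2) due by 2001-12-18 + 10 days = 2001-12-28; 2001-12-27 is within that limit.
(3) the permitted window runs from 2001-12-27 + 23 = 2002-01-19 to 2001-12-27 + 60 = 2002-02-25; done 2002-01-21, which is between those dates.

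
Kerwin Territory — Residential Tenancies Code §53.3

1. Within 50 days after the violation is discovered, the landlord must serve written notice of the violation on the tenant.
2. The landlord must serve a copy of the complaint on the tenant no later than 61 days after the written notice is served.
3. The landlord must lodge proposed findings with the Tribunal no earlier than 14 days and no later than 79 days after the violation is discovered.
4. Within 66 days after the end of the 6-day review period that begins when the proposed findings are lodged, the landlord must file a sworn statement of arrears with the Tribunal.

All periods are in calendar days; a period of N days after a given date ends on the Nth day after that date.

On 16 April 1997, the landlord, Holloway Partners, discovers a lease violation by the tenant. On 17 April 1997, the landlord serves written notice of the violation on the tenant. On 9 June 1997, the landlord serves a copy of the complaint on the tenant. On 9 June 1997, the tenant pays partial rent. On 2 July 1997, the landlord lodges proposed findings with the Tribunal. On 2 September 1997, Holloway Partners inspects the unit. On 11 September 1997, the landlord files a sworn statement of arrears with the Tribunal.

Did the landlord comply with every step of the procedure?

Step 1 — counting 50 days from 16 April 1997 (when the violation is discovered) gives a deadline of 5 June 1997; done 17 April 1997 — timely.
Step 2 — counting 61 days from 17 April 1997 (when the written notice is served) gives a deadline of 17 June 1997; done 9 June 1997 — timely.
Step 3 — 14 and 79 days from 16 April 1997 (when the violation is discovered) are 30 April 1997 and 4 July 1997 respectively; done 2 July 1997, which is between those dates.
Step 4 — counting 66 days from 8 July 1997 (end of the 6-day review period, which began when the proposed findings are lodged on 2 July 1997) gives a deadline of 12 September 1997; 11 September 1997 is within that limit.

Yes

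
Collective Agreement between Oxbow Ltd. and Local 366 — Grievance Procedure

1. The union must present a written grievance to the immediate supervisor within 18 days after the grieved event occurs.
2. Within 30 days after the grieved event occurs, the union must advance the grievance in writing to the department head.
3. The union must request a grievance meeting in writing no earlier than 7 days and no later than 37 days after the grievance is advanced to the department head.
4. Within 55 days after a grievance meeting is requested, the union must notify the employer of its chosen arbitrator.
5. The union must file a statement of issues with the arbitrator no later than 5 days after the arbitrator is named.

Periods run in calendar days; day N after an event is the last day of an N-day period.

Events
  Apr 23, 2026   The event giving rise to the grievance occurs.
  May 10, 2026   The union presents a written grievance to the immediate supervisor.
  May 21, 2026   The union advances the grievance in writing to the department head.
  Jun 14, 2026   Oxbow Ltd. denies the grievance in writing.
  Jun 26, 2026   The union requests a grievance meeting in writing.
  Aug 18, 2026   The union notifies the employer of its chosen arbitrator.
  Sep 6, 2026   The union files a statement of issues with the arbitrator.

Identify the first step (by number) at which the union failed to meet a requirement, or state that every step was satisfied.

(1) due by Apr 23, 2026 + 18 days = May 11, 2026; completed May 10, 2026, before the deadline.
(2) due by Apr 23, 2026 + 30 days = May 23, 2026; completed May 21, 2026, before the deadline.
(3) the permitted window runs from May 21, 2026 + 7 = May 28, 2026 to May 21, 2026 + 37 = Jun 27, 2026; Jun 26, 2026 falls inside that range.
(4) due by Jun 26, 2026 + 55 days = Aug 20, 2026; done Aug 18, 2026 — timely.
(5) due by Aug 18, 2026 + 5 days = Aug 23, 2026; done Sep 6, 2026 — 14 days late.
Later steps need not be reached.

Step 5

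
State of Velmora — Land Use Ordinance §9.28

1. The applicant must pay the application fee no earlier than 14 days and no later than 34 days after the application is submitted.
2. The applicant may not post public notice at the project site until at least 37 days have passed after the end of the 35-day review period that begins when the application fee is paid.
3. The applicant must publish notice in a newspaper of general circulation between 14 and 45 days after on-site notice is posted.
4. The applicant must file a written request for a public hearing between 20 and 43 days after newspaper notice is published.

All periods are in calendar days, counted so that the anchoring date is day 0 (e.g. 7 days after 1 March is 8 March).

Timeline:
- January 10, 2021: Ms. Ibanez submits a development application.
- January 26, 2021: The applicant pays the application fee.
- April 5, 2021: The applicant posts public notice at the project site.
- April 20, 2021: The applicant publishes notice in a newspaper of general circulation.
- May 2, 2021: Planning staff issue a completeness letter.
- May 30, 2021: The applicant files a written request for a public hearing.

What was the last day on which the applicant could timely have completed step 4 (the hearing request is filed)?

June 2, 2021

Step 4 runs from April 20, 2021, when newspaper notice is published. The window is 20–43 days after April 20, 2021; it closes on June 2, 2021.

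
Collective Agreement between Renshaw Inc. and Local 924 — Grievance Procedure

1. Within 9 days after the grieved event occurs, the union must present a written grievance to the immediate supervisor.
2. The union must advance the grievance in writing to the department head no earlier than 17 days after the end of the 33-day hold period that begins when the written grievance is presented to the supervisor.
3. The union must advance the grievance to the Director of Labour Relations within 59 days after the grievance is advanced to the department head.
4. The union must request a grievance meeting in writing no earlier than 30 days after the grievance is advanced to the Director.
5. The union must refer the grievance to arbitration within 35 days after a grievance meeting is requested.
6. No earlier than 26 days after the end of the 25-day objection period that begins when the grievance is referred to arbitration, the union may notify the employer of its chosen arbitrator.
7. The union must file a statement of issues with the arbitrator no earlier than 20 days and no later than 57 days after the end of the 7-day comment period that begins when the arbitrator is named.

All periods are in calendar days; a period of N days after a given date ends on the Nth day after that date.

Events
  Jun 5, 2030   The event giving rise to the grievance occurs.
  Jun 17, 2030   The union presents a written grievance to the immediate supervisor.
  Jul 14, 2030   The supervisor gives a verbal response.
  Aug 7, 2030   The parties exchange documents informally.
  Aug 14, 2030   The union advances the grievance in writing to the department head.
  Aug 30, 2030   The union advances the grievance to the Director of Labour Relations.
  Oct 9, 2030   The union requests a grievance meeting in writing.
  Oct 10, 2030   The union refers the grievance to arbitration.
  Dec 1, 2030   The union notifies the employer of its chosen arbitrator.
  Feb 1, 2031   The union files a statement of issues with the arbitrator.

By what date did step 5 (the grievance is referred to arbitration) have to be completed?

Nov 13, 2030

Step 5 runs from Oct 9, 2030, when a grievance meeting is requested. 35 days after Oct 9, 2030 is Nov 13, 2030.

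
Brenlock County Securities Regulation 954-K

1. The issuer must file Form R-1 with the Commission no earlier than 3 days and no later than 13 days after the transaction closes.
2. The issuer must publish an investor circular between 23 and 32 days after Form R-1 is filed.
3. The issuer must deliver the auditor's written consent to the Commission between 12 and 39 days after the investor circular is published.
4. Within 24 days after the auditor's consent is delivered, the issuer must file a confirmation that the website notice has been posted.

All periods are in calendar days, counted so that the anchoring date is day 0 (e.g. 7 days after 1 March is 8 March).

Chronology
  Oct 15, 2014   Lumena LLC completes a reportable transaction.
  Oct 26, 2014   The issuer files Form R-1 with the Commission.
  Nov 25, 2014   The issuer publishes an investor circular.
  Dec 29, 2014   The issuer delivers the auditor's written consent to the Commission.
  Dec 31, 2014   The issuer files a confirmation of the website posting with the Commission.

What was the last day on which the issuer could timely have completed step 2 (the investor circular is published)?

Nov 27, 2014

Step 2 runs from Oct 26, 2014, when Form R-1 is filed. The window is 23–32 days after Oct 26, 2014; it closes on Nov 27, 2014.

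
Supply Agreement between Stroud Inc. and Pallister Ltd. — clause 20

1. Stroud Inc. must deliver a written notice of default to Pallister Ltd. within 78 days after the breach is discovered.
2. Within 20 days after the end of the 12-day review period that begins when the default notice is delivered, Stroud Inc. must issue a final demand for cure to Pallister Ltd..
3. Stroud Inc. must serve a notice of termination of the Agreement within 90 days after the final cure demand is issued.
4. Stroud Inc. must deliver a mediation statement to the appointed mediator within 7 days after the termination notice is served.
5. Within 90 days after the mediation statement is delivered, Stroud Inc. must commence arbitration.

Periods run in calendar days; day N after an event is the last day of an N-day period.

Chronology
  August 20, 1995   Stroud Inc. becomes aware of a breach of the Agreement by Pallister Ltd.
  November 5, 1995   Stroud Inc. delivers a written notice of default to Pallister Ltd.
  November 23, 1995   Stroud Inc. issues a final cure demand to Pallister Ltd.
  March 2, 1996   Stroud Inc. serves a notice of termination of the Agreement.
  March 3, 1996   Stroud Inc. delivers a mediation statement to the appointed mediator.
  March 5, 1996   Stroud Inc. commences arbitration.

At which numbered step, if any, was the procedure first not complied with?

(1) due by August 20, 1995 + 78 days = November 6, 1995; November 5, 1995 is within that limit.
(2) due by November 17, 1995 + 20 days = December 7, 1995; completed November 23, 1995, before the deadline.
(3) due by November 23, 1995 + 90 days = February 21, 1996; done March 2, 1996 — 10 days late.

Step 3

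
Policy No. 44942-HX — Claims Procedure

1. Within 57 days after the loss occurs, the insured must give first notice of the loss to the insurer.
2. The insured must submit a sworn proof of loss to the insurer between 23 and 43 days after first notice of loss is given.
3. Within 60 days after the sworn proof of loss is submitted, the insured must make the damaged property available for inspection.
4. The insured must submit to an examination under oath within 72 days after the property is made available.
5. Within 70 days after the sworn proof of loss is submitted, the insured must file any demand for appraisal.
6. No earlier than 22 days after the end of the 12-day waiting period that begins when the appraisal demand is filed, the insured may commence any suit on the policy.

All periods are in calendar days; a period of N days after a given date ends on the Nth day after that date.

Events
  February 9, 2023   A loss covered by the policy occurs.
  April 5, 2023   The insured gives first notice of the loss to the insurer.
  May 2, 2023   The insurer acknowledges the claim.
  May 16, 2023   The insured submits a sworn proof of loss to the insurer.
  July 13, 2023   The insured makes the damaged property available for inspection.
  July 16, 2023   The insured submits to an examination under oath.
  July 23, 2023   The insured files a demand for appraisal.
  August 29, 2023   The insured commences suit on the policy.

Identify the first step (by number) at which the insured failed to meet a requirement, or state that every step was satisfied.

Step 1 — counting 57 days from February 9, 2023 (when the loss occurs) gives a deadline of April 7, 2023; April 5, 2023 is within that limit.
Step 2 — 23 and 43 days from April 5, 2023 (when first notice of loss is given) are April 28, 2023 and May 18, 2023 respectively; done May 16, 2023, which is between those dates.
Step 3 — counting 60 days from May 16, 2023 (when the sworn proof of loss is submitted) gives a deadline of July 15, 2023; July 13, 2023 is within that limit.
Step 4 — counting 72 days from July 13, 2023 (when the property is made available) gives a deadline of September 23, 2023; completed July 16, 2023, before the deadline.
Step 5 — counting 70 days from May 16, 2023 (when the sworn proof of loss is submitted) gives a deadline of July 25, 2023; completed July 23, 2023, before the deadline.
Step 6 — must wait 22 days from August 4, 2023 (end of the 12-day waiting period, which began when the appraisal demand is filed on July 23, 2023), so not before August 26, 2023; done August 29, 2023 — permitted.

None — every step was satisfied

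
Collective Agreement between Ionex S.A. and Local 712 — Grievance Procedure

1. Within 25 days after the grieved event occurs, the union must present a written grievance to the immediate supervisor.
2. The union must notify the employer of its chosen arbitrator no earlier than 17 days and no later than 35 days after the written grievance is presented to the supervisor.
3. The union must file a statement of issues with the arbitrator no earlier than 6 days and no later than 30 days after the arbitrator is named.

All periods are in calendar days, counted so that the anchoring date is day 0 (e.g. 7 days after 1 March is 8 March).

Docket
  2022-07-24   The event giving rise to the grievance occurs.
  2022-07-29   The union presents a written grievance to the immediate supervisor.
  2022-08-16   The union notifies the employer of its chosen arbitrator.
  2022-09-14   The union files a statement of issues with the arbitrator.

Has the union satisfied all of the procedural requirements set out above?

Yes

(1) due by 2022-07-24 + 25 days = 2022-08-18; 2022-07-29 is within that limit.
(2) the permitted window runs from 2022-07-29 + 17 = 2022-08-15 to 2022-07-29 + 35 = 2022-09-02; 2022-08-16 falls inside that range.
(3) the permitted window runs from 2022-08-16 + 6 = 2022-08-22 to 2022-08-16 + 30 = 2022-09-15; 2022-09-14 falls inside that range.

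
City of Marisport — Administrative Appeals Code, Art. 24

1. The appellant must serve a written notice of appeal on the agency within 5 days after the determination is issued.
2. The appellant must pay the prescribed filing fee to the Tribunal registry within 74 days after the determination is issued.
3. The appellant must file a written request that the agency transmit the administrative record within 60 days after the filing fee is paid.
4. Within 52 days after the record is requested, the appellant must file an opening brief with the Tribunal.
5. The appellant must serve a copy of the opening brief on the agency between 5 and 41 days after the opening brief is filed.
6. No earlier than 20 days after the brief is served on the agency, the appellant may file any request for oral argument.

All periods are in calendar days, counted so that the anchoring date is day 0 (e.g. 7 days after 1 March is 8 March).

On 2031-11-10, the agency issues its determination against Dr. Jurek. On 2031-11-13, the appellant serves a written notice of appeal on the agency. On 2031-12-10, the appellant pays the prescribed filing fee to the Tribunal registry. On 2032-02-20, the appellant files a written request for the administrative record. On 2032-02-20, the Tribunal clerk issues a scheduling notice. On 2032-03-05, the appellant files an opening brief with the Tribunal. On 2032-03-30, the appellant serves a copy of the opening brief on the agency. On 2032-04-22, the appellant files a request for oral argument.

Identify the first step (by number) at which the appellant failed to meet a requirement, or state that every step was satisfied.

Step 3

Step 1 — counting 5 days from 2031-11-10 (when the determination is issued) gives a deadline of 2031-11-15; done 2031-11-13 — timely.
Step 2 — counting 74 days from 2031-11-10 (when the determination is issued) gives a deadline of 2032-01-23; completed 2031-12-10, before the deadline.
Step 3 — counting 60 days from 2031-12-10 (when the filing fee is paid) gives a deadline of 2032-02-08; not done until 2032-02-20, 12 days after the deadline.
That is the first point of non-compliance.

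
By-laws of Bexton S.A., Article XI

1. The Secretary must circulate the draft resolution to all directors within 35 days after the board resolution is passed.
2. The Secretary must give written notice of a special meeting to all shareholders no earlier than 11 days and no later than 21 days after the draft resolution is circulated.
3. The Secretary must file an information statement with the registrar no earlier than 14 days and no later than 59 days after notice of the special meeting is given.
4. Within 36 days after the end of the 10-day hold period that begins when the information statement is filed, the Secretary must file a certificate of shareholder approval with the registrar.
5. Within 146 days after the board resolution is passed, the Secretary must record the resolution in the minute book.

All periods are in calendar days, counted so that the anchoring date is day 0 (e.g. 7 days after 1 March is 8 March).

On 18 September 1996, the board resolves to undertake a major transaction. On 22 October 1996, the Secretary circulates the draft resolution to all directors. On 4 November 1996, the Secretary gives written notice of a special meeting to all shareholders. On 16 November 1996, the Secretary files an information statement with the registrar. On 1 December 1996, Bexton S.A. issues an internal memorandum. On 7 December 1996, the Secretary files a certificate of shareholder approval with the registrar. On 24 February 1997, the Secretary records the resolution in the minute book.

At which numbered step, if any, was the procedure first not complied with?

Step 1 — counting 35 days from 18 September 1996 (when the board resolution is passed) gives a deadline of 23 October 1996; completed 22 October 1996, before the deadline.
Step 2 — 11 and 21 days from 22 October 1996 (when the draft resolution is circulated) are 2 November 1996 and 12 November 1996 respectively; done 4 November 1996, which is between those dates.
Step 3 — 14 and 59 days from 4 November 1996 (when notice of the special meeting is given) are 18 November 1996 and 2 January 1997 respectively; 16 November 1996 is 2 days too early.

Step 3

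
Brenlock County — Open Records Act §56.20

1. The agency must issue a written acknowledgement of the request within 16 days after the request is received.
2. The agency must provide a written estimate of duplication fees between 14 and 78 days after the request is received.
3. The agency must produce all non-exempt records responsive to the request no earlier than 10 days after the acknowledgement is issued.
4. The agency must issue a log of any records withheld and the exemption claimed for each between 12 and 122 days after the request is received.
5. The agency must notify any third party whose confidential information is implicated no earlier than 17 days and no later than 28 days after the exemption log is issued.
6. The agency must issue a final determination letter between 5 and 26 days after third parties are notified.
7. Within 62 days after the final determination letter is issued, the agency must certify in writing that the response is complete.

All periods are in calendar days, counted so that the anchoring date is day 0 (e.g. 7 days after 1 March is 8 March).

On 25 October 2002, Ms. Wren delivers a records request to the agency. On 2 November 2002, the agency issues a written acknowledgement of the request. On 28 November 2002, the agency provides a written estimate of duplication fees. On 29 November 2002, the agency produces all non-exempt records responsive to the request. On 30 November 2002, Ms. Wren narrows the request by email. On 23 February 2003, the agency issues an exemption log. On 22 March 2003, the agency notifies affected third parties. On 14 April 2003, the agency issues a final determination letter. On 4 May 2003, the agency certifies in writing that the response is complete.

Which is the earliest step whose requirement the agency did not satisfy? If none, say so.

Step 1 — counting 16 days from 25 October 2002 (when the request is received) gives a deadline of 10 November 2002; done 2 November 2002 — timely.
Step 2 — 14 and 78 days from 25 October 2002 (when the request is received) are 8 November 2002 and 11 January 2003 respectively; 28 November 2002 falls inside that range.
Step 3 — must wait 10 days from 2 November 2002 (when the acknowledgement is issued), so not before 12 November 2002; done 29 November 2002, after the minimum wait.
Step 4 — 12 and 122 days from 25 October 2002 (when the request is received) are 6 November 2002 and 24 February 2003 respectively; done 23 February 2003, which is between those dates.
Step 5 — 17 and 28 days from 23 February 2003 (when the exemption log is issued) are 12 March 2003 and 23 March 2003 respectively; done 22 March 2003 — within the window.
Step 6 — 5 and 26 days from 22 March 2003 (when third parties are notified) are 27 March 2003 and 17 April 2003 respectively; 14 April 2003 falls inside that range.
Step 7 — counting 62 days from 14 April 2003 (when the final determination letter is issued) gives a deadline of 15 June 2003; completed 4 May 2003, before the deadline.

None — every step was satisfied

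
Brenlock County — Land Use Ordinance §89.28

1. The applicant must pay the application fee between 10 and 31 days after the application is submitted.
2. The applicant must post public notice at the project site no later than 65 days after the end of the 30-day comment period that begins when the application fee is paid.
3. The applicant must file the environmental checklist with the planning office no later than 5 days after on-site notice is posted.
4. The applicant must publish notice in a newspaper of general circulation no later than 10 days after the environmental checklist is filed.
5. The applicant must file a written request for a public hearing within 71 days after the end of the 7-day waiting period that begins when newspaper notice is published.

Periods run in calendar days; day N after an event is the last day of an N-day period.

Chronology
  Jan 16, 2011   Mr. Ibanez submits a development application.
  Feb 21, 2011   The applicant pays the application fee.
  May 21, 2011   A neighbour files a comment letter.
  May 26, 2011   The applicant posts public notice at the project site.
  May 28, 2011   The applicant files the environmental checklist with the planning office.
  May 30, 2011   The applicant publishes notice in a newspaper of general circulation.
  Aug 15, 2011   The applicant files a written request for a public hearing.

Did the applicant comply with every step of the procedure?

No

(1) the permitted window runs from Jan 16, 2011 + 10 = Jan 26, 2011 to Jan 16, 2011 + 31 = Feb 16, 2011; done Feb 21, 2011 — 5 days after the window closed.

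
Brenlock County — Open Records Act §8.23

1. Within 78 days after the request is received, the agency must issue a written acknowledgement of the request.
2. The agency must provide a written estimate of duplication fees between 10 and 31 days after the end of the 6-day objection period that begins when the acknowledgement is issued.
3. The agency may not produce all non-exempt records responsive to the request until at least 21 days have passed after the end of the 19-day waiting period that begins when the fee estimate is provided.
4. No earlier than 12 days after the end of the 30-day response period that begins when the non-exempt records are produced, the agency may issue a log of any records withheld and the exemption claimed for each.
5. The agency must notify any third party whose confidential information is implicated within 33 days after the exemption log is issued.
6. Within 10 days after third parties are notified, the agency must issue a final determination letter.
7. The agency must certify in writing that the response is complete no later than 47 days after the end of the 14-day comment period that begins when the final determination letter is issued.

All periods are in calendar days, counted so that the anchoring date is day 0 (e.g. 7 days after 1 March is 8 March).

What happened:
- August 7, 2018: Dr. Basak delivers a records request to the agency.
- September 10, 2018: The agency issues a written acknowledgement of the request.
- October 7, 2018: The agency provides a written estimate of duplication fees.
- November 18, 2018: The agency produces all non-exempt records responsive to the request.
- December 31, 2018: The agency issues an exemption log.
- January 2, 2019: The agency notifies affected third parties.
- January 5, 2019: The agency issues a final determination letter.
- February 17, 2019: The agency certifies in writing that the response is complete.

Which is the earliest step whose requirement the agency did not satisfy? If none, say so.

None — every step was satisfied

Step 1 — counting 78 days from August 7, 2018 (when the request is received) gives a deadline of October 24, 2018; September 10, 2018 is within that limit.
Step 2 — 10 and 31 days from September 16, 2018 (end of the 6-day objection period, which began when the acknowledgement is issued on September 10, 2018) are September 26, 2018 and October 17, 2018 respectively; done October 7, 2018, which is between those dates.
Step 3 — must wait 21 days from October 26, 2018 (end of the 19-day waiting period, which began when the fee estimate is provided on October 7, 2018), so not before November 16, 2018; done November 18, 2018, after the minimum wait.
Step 4 — must wait 12 days from December 18, 2018 (end of the 30-day response period, which began when the non-exempt records are produced on November 18, 2018), so not before December 30, 2018; done December 31, 2018 — permitted.
Step 5 — counting 33 days from December 31, 2018 (when the exemption log is issued) gives a deadline of February 2, 2019; January 2, 2019 is within that limit.
Step 6 — counting 10 days from January 2, 2019 (when third parties are notified) gives a deadline of January 12, 2019; completed January 5, 2019, before the deadline.
Step 7 — counting 47 days from January 19, 2019 (end of the 14-day comment period, which began when the final determination letter is issued on January 5, 2019) gives a deadline of March 7, 2019; completed February 17, 2019, before the deadline.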